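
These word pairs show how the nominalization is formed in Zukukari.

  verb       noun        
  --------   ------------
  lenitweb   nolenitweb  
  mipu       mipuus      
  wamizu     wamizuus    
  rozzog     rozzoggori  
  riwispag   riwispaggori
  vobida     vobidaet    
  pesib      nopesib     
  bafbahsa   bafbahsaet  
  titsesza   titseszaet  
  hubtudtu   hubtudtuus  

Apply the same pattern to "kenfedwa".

bafbahsa and riwispag both have last vowel 'a' yet inflect differently (bafbahsaet, riwispaggori), so the last vowel is not what conditions the rule; the final letter is.
"kenfedwa" ends in -a. The stems ending in -a (bafbahsa → bafbahsaet, titsesza → titseszaet, vobida → vobidaet) add -et.
The other patterns: stems ending in -b add the prefix no-; stems ending in -u add -us; stems ending in -g double the final consonant and add -ori.
So kenfedwa → kenfedwaet.

kenfedwaet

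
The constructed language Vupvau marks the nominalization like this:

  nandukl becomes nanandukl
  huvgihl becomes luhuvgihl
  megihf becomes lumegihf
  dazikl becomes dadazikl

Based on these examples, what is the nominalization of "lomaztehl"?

dazikl and huvgihl both end in -l yet inflect differently (dadazikl, luhuvgihl), so the final letter is not what conditions the rule; the second-to-last letter is.
"lomaztehl" has second-to-last letter 'h'. The stems whose second-to-last letter is 'h' (huvgihl → luhuvgihl, megihf → lumegihf) add the prefix lu-.
The other pattern: stems whose second-to-last letter is 'k' repeat the first consonant+vowel as a prefix.
So lomaztehl → lulomaztehl.

lulomaztehl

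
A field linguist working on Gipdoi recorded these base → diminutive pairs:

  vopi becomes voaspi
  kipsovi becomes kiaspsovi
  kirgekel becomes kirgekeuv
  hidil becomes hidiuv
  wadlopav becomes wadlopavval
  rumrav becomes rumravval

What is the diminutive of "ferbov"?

vopi and hidil both have last vowel 'i' yet inflect differently (voaspi, hidiuv), so the last vowel is not what conditions the rule; the final letter is.
"ferbov" ends in -v. The stems ending in -v (wadlopav → wadlopavval, rumrav → rumravval) double the final consonant and add -al.
So ferbov → ferbovval.

ferbovval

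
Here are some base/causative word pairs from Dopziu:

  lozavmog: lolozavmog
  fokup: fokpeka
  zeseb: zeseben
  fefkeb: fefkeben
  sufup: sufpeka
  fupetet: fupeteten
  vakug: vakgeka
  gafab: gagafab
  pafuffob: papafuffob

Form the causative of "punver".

"punver" has last vowel 'e'. The stems whose last vowel is 'e' (fefkeb → fefkeben, fupetet → fupeteten, zeseb → zeseben) add -en.
So punver → punveren.

punveren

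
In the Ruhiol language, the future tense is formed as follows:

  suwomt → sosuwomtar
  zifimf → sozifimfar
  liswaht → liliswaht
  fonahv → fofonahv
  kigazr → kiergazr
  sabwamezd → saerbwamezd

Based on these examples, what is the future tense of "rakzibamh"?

sorakzibamhar

"rakzibamh" has second-to-last letter 'm'. The stems whose second-to-last letter is 'm' (suwomt → sosuwomtar, zifimf → sozifimfar) add so- … -ar around the stem.
So rakzibamh → sorakzibamhar.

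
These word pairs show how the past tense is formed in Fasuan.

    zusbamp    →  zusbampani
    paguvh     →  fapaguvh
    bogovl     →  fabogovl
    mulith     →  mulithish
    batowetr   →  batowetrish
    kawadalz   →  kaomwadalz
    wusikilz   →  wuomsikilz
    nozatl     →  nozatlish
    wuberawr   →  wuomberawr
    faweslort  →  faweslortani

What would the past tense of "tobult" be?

toombult

paguvh and mulith both end in -h yet inflect differently (fapaguvh, mulithish), so the final letter is not what conditions the rule; the second-to-last letter is.
"tobult" has second-to-last letter 'l'. The stems whose second-to-last letter is 'l' (wusikilz → wuomsikilz, kawadalz → kaomwadalz) insert -om- after the first vowel.
So tobult → toombult.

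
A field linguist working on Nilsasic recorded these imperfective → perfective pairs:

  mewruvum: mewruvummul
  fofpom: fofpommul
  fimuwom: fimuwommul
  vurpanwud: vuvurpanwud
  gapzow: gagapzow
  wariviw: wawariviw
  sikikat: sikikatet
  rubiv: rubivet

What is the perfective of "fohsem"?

fohsemmul

mewruvum and vurpanwud both have last vowel 'u' yet inflect differently (mewruvummul, vuvurpanwud), so the last vowel is not what conditions the rule; the final letter is.
"fohsem" ends in -m. The stems ending in -m (mewruvum → mewruvummul, fofpom → fofpommul, fimuwom → fimuwommul) double the final consonant and add -ul.
So fohsem → fohsemmul.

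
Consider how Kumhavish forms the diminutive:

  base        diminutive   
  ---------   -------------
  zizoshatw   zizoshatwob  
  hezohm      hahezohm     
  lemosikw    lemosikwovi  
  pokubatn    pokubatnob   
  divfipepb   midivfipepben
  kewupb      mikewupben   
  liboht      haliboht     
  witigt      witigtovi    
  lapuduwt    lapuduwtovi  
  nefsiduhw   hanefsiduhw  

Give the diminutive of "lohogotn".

lohogotnob

"lohogotn" has second-to-last letter 't'. The stems whose second-to-last letter is 't' (zizoshatw → zizoshatwob, pokubatn → pokubatnob) add -ob.
So lohogotn → lohogotnob.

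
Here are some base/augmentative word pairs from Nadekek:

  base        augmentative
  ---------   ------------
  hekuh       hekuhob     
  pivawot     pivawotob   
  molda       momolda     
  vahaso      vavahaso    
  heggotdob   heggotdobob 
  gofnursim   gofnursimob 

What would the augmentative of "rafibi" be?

rarafibi

vahaso and pivawot both have last vowel 'o' yet inflect differently (vavahaso, pivawotob), so the last vowel is not what conditions the rule; whether the stem ends in a vowel or a consonant is.
"rafibi" ends in a vowel. The stems ending in a vowel (molda → momolda, vahaso → vavahaso) repeat the first consonant+vowel as a prefix.
The other pattern: stems ending in a consonant add -ob.
So rafibi → rarafibi.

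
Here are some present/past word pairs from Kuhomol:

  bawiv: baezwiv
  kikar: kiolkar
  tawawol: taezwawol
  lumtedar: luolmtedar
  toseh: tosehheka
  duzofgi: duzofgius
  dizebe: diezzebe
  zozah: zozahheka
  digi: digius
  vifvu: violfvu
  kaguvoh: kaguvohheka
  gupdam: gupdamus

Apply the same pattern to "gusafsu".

zozah and kikar both have last vowel 'a' yet inflect differently (zozahheka, kiolkar), so the last vowel is not what conditions the rule; the final letter is.
"gusafsu" ends in -u. The one such stem in the data (vifvu → violfvu) inserts -ol- after the first vowel (as do kikar, lumtedar), so the same rule applies.
The other patterns: stems ending in -h double the final consonant and add -eka; stems ending in -i or -m add -us; stems ending in -e, -l or -v insert -ez- after the first vowel.
So gusafsu → guolsafsu.

guolsafsu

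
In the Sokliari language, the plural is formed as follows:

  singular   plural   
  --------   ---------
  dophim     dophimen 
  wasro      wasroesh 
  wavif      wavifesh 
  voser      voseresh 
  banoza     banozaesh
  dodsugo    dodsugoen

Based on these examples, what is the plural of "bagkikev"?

bagkikevesh

"bagkikev" begins with b-. The one such stem in the data (banoza → banozaesh) adds -esh, so the same rule applies.
The other pattern: stems beginning with d- add -en.
So bagkikev → bagkikevesh.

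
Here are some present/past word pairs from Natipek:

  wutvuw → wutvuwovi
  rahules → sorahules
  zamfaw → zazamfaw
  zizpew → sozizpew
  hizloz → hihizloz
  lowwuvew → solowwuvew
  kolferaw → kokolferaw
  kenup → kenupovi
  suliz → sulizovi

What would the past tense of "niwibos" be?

"niwibos" has last vowel 'o'. The one such stem in the data (hizloz → hihizloz) repeats the first consonant+vowel as a prefix (as do kolferaw, zamfaw), so the same rule applies.
So niwibos → niniwibos.

niniwibos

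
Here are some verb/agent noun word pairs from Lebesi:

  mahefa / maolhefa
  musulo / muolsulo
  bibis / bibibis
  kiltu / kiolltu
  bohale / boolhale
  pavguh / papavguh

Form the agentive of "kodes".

kokodes

pavguh and kiltu both have last vowel 'u' yet inflect differently (papavguh, kiolltu), so the last vowel is not what conditions the rule; whether the stem ends in a vowel or a consonant is.
"kodes" ends in a consonant. The stems ending in a consonant (bibis → bibibis, pavguh → papavguh) repeat the first consonant+vowel as a prefix.
The other pattern: stems ending in a vowel insert -ol- after the first vowel.
So kodes → kokodes.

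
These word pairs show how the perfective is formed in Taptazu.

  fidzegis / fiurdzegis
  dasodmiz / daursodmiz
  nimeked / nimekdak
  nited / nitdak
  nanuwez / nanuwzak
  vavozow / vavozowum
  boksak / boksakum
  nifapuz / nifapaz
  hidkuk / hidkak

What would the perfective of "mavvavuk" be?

dasodmiz and nanuwez both end in -z yet inflect differently (daursodmiz, nanuwzak), so the final letter is not what conditions the rule; the last vowel is.
"mavvavuk" has last vowel 'u'. The stems whose last vowel is 'u' (nifapuz → nifapaz, hidkuk → hidkak) change the last vowel to 'a'.
So mavvavuk → mavvavak.

mavvavak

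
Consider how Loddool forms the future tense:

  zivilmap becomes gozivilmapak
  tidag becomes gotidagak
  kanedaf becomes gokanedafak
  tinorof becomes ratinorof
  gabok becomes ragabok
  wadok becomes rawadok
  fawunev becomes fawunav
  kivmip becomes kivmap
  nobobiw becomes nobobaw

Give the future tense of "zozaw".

gozozawak

kanedaf and tinorof both end in -f yet inflect differently (gokanedafak, ratinorof), so the final letter is not what conditions the rule; the last vowel is.
"zozaw" has last vowel 'a'. The stems whose last vowel is 'a' (zivilmap → gozivilmapak, tidag → gotidagak, kanedaf → gokanedafak) add go- … -ak around the stem.
The other patterns: stems whose last vowel is 'o' add the prefix ra-; stems whose last vowel is 'e' or 'i' change the last vowel to 'a'.
So zozaw → gozozawak.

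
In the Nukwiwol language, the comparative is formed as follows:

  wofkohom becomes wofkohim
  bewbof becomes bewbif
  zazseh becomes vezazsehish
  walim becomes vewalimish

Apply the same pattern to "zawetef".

vezawetefish

wofkohom and walim both end in -m yet inflect differently (wofkohim, vewalimish), so the final letter is not what conditions the rule; the last vowel is.
"zawetef" has last vowel 'e'. The one such stem in the data (zazseh → vezazsehish) adds ve- … -ish around the stem, so the same rule applies.
The other pattern: stems whose last vowel is 'o' change the last vowel to 'i'.
So zawetef → vezawetefish.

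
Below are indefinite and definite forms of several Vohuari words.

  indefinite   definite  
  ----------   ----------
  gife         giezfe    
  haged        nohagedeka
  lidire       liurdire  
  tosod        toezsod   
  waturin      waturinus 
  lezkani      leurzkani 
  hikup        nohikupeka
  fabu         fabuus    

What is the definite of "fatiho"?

lidire and gife both end in -e yet inflect differently (liurdire, giezfe), so the final letter is not what conditions the rule; the first letter is.
"fatiho" begins with f-. The one such stem in the data (fabu → fabuus) adds -us, so the same rule applies.
So fatiho → fatihous.

fatihous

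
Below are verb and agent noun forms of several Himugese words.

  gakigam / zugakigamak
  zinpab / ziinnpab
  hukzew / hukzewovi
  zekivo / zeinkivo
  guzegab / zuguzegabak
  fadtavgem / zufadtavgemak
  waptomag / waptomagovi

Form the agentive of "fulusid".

guzegab and zinpab both end in -b yet inflect differently (zuguzegabak, ziinnpab), so the final letter is not what conditions the rule; the first letter is.
"fulusid" begins with f-. The one such stem in the data (fadtavgem → zufadtavgemak) adds zu- … -ak around the stem, so the same rule applies.
So fulusid → zufulusidak.

zufulusidak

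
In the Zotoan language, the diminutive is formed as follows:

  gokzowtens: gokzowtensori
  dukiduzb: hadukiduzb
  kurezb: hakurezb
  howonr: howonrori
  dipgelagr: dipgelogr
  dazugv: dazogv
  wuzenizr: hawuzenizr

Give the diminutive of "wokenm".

wokenmori

wuzenizr and dipgelagr both end in -r yet inflect differently (hawuzenizr, dipgelogr), so the final letter is not what conditions the rule; the second-to-last letter is.
"wokenm" has second-to-last letter 'n'. The stems whose second-to-last letter is 'n' (howonr → howonrori, gokzowtens → gokzowtensori) add -ori.
So wokenm → wokenmori.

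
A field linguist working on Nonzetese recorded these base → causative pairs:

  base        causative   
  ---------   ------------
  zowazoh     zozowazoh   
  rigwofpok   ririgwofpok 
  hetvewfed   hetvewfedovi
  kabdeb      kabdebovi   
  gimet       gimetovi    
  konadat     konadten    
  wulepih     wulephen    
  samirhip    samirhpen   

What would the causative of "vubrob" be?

gimet and konadat both end in -t yet inflect differently (gimetovi, konadten), so the final letter is not what conditions the rule; the last vowel is.
"vubrob" has last vowel 'o'. The stems whose last vowel is 'o' (zowazoh → zozowazoh, rigwofpok → ririgwofpok) repeat the first consonant+vowel as a prefix.
So vubrob → vuvubrob.

vuvubrob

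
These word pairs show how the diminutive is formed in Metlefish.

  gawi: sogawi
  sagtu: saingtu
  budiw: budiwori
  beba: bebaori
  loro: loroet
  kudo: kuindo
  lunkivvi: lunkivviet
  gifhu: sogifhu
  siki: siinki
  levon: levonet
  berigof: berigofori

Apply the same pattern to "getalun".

sogetalun

"getalun" begins with g-. The stems beginning with g- (gawi → sogawi, gifhu → sogifhu) add the prefix so-.
So getalun → sogetalun.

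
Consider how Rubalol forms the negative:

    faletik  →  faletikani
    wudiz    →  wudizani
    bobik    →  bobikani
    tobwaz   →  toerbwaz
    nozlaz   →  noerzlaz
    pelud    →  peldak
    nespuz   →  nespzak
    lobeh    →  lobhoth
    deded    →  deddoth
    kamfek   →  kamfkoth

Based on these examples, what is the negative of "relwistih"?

relwistihani

wudiz and tobwaz both end in -z yet inflect differently (wudizani, toerbwaz), so the final letter is not what conditions the rule; the last vowel is.
"relwistih" has last vowel 'i'. The stems whose last vowel is 'i' (faletik → faletikani, wudiz → wudizani, bobik → bobikani) add -ani.
The other patterns: stems whose last vowel is 'a' insert -er- after the first vowel; stems whose last vowel is 'u' delete the last vowel and add -ak; stems whose last vowel is 'e' delete the last vowel and add -oth.
So relwistih → relwistihani.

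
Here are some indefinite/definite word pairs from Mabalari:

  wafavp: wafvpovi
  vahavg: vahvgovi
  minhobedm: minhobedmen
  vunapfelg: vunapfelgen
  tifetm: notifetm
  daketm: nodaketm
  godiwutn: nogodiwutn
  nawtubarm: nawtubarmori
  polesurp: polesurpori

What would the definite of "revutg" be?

norevutg

vahavg and vunapfelg both end in -g yet inflect differently (vahvgovi, vunapfelgen), so the final letter is not what conditions the rule; the second-to-last letter is.
"revutg" has second-to-last letter 't'. The stems whose second-to-last letter is 't' (tifetm → notifetm, daketm → nodaketm, godiwutn → nogodiwutn) add the prefix no-.
So revutg → norevutg.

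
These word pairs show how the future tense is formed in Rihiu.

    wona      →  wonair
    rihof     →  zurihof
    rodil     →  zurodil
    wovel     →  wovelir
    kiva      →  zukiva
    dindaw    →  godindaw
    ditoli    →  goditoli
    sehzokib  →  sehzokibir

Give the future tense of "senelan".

kiva and wona both end in -a yet inflect differently (zukiva, wonair), so the final letter is not what conditions the rule; the first letter is.
"senelan" begins with s-. The one such stem in the data (sehzokib → sehzokibir) adds -ir, so the same rule applies.
The other patterns: stems beginning with k- or r- add the prefix zu-; stems beginning with d- add the prefix go-.
So senelan → senelanir.

senelanir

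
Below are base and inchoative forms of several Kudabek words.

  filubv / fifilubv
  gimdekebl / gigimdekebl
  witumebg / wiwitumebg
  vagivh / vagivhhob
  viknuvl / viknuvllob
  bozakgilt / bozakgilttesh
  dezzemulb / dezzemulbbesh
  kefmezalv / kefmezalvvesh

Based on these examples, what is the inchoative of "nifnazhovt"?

"nifnazhovt" has second-to-last letter 'v'. The stems whose second-to-last letter is 'v' (vagivh → vagivhhob, viknuvl → viknuvllob) double the final consonant and add -ob.
The other patterns: stems whose second-to-last letter is 'b' repeat the first consonant+vowel as a prefix; stems whose second-to-last letter is 'l' double the final consonant and add -esh.
So nifnazhovt → nifnazhovttob.

nifnazhovttob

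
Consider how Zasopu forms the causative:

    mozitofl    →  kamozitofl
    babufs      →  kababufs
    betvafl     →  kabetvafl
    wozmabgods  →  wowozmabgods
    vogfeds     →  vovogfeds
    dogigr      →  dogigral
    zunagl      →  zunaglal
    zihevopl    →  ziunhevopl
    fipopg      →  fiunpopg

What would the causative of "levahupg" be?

"levahupg" has second-to-last letter 'p'. The stems whose second-to-last letter is 'p' (zihevopl → ziunhevopl, fipopg → fiunpopg) insert -un- after the first vowel.
The other patterns: stems whose second-to-last letter is 'f' add the prefix ka-; stems whose second-to-last letter is 'd' repeat the first consonant+vowel as a prefix; stems whose second-to-last letter is 'g' add -al.
So levahupg → leunvahupg.

leunvahupg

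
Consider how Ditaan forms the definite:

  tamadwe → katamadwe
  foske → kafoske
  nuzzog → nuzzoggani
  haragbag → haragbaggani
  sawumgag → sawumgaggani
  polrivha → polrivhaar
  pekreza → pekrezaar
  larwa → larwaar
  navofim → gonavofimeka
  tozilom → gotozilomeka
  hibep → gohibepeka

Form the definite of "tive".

haragbag and polrivha both have last vowel 'a' yet inflect differently (haragbaggani, polrivhaar), so the last vowel is not what conditions the rule; the final letter is.
"tive" ends in -e. The stems ending in -e (tamadwe → katamadwe, foske → kafoske) add the prefix ka-.
The other patterns: stems ending in -g double the final consonant and add -ani; stems ending in -a add -ar; stems ending in -m or -p add go- … -eka around the stem.
So tive → kative.

kative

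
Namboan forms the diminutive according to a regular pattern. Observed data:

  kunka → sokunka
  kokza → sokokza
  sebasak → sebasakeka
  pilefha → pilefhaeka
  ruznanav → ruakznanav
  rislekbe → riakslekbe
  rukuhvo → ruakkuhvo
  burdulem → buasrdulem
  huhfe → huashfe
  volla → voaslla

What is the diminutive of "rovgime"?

"rovgime" begins with r-. The stems beginning with r- (ruznanav → ruakznanav, rislekbe → riakslekbe, rukuhvo → ruakkuhvo) insert -ak- after the first vowel.
The other patterns: stems beginning with k- add the prefix so-; stems beginning with p- or s- add -eka; stems beginning with b-, h- or v- insert -as- after the first vowel.
So rovgime → roakvgime.

roakvgime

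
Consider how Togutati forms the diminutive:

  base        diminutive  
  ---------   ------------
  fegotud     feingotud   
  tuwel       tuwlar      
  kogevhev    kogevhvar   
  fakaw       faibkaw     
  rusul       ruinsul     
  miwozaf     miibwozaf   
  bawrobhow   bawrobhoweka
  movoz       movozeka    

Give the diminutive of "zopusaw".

fakaw and bawrobhow both end in -w yet inflect differently (faibkaw, bawrobhoweka), so the final letter is not what conditions the rule; the last vowel is.
"zopusaw" has last vowel 'a'. The stems whose last vowel is 'a' (fakaw → faibkaw, miwozaf → miibwozaf) insert -ib- after the first vowel.
The other patterns: stems whose last vowel is 'e' delete the last vowel and add -ar; stems whose last vowel is 'o' add -eka; stems whose last vowel is 'u' insert -in- after the first vowel.
So zopusaw → zoibpusaw.

zoibpusaw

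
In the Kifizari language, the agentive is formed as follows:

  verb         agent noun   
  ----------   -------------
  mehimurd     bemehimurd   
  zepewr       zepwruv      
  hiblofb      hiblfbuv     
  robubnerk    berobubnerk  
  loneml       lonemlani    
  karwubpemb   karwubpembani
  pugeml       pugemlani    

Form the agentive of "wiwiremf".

karwubpemb and hiblofb both end in -b yet inflect differently (karwubpembani, hiblfbuv), so the final letter is not what conditions the rule; the second-to-last letter is.
"wiwiremf" has second-to-last letter 'm'. The stems whose second-to-last letter is 'm' (pugeml → pugemlani, karwubpemb → karwubpembani, loneml → lonemlani) add -ani.
The other patterns: stems whose second-to-last letter is 'r' add the prefix be-; stems whose second-to-last letter is 'f' or 'w' delete the last vowel and add -uv.
So wiwiremf → wiwiremfani.

wiwiremfani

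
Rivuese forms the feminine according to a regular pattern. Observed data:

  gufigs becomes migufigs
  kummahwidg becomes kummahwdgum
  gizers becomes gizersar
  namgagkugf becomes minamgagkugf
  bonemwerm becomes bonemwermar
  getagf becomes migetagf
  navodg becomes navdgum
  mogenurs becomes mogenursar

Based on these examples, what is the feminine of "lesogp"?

gufigs and mogenurs both end in -s yet inflect differently (migufigs, mogenursar), so the final letter is not what conditions the rule; the second-to-last letter is.
"lesogp" has second-to-last letter 'g'. The stems whose second-to-last letter is 'g' (getagf → migetagf, namgagkugf → minamgagkugf, gufigs → migufigs) add the prefix mi-.
So lesogp → milesogp.

milesogp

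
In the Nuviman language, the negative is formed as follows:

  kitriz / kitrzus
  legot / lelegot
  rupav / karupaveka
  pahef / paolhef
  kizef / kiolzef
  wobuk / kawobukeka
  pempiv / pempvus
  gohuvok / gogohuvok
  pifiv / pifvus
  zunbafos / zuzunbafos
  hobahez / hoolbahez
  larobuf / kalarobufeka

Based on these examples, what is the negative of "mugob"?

mumugob

hobahez and kitriz both end in -z yet inflect differently (hoolbahez, kitrzus), so the final letter is not what conditions the rule; the last vowel is.
"mugob" has last vowel 'o'. The stems whose last vowel is 'o' (zunbafos → zuzunbafos, legot → lelegot, gohuvok → gogohuvok) repeat the first consonant+vowel as a prefix.
So mugob → mumugob.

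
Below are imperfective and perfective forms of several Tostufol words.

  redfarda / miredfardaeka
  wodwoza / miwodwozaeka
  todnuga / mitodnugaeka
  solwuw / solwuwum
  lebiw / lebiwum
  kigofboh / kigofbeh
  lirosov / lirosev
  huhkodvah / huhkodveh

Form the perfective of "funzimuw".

funzimuwum

redfarda and huhkodvah both have last vowel 'a' yet inflect differently (miredfardaeka, huhkodveh), so the last vowel is not what conditions the rule; the final letter is.
"funzimuw" ends in -w. The stems ending in -w (solwuw → solwuwum, lebiw → lebiwum) add -um.
So funzimuw → funzimuwum.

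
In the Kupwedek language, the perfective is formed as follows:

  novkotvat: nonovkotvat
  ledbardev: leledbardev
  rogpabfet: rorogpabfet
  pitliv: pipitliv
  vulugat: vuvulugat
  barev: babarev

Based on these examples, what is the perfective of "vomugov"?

vovomugov

Every pair shown (novkotvat → nonovkotvat, ledbardev → leledbardev, rogpabfet → rorogpabfet, …) follows the same rule: repeat the first consonant+vowel as a prefix.
So vomugov → vovomugov.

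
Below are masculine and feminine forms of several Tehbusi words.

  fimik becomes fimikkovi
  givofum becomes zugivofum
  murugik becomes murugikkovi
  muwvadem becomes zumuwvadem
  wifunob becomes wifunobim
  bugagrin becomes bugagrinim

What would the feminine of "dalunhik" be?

fimik and bugagrin both have last vowel 'i' yet inflect differently (fimikkovi, bugagrinim), so the last vowel is not what conditions the rule; the final letter is.
"dalunhik" ends in -k. The stems ending in -k (fimik → fimikkovi, murugik → murugikkovi) double the final consonant and add -ovi.
So dalunhik → dalunhikkovi.

dalunhikkovi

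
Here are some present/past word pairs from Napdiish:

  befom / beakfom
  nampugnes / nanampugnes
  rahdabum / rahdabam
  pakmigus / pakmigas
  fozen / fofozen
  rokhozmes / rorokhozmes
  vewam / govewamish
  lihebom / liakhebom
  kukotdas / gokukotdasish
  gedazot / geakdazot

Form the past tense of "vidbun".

vidban

"vidbun" has last vowel 'u'. The stems whose last vowel is 'u' (rahdabum → rahdabam, pakmigus → pakmigas) change the last vowel to 'a'.
So vidbun → vidban.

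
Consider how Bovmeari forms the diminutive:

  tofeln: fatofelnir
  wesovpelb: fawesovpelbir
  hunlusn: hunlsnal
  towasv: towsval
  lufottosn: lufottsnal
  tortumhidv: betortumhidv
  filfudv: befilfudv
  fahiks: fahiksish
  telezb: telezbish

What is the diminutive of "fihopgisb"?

"fihopgisb" has second-to-last letter 's'. The stems whose second-to-last letter is 's' (hunlusn → hunlsnal, towasv → towsval, lufottosn → lufottsnal) delete the last vowel and add -al.
The other patterns: stems whose second-to-last letter is 'l' add fa- … -ir around the stem; stems whose second-to-last letter is 'd' add the prefix be-; stems whose second-to-last letter is 'k' or 'z' add -ish.
So fihopgisb → fihopgsbal.

fihopgsbal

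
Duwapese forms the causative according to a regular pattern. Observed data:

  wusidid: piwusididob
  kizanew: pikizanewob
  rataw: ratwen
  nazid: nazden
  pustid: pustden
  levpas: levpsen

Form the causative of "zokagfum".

kizanew and rataw both end in -w yet inflect differently (pikizanewob, ratwen), so the final letter is not what conditions the rule; the number of vowels is.
"zokagfum" has 3 vowels. The stems with 3 vowels (wusidid → piwusididob, kizanew → pikizanewob) add pi- … -ob around the stem.
The other pattern: stems with 2 vowels delete the last vowel and add -en.
So zokagfum → pizokagfumob.

pizokagfumob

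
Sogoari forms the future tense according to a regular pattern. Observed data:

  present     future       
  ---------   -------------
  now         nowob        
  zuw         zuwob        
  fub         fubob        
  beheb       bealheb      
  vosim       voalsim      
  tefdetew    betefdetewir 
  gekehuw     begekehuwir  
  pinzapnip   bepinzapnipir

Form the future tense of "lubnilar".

fub and beheb both end in -b yet inflect differently (fubob, bealheb), so the final letter is not what conditions the rule; the number of vowels is.
"lubnilar" has 3 vowels. The stems with 3 vowels (tefdetew → betefdetewir, gekehuw → begekehuwir, pinzapnip → bepinzapnipir) add be- … -ir around the stem.
The other patterns: stems with 1 vowel add -ob; stems with 2 vowels insert -al- after the first vowel.
So lubnilar → belubnilarir.

belubnilarir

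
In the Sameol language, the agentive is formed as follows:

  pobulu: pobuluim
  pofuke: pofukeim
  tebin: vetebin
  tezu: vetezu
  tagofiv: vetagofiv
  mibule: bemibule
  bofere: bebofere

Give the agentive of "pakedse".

pakedseim

"pakedse" begins with p-. The stems beginning with p- (pobulu → pobuluim, pofuke → pofukeim) add -im.
So pakedse → pakedseim.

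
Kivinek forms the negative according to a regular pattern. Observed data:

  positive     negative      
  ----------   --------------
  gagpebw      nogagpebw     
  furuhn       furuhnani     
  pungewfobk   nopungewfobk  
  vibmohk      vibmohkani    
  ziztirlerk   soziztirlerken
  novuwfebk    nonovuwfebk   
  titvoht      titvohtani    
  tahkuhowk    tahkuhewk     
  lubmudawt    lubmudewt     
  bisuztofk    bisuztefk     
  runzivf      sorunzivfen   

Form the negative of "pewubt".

nopewubt

"pewubt" has second-to-last letter 'b'. The stems whose second-to-last letter is 'b' (novuwfebk → nonovuwfebk, gagpebw → nogagpebw, pungewfobk → nopungewfobk) add the prefix no-.
The other patterns: stems whose second-to-last letter is 'r' or 'v' add so- … -en around the stem; stems whose second-to-last letter is 'h' add -ani; stems whose second-to-last letter is 'f' or 'w' change the last vowel to 'e'.
So pewubt → nopewubt.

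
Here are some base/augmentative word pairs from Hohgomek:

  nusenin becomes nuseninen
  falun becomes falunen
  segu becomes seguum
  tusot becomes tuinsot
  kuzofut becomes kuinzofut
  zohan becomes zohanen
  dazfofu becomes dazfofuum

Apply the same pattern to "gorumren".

gorumrenen

kuzofut and falun both have last vowel 'u' yet inflect differently (kuinzofut, falunen), so the last vowel is not what conditions the rule; the final letter is.
"gorumren" ends in -n. The stems ending in -n (zohan → zohanen, falun → falunen, nusenin → nuseninen) add -en.
The other patterns: stems ending in -t insert -in- after the first vowel; stems ending in -u add -um.
So gorumren → gorumrenen.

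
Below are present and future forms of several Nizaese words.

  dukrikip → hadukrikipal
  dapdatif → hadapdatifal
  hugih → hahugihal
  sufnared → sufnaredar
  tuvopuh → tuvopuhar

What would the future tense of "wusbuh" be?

wusbuhar

tuvopuh and hugih both end in -h yet inflect differently (tuvopuhar, hahugihal), so the final letter is not what conditions the rule; the last vowel is.
"wusbuh" has last vowel 'u'. The one such stem in the data (tuvopuh → tuvopuhar) adds -ar, so the same rule applies.
The other pattern: stems whose last vowel is 'i' add ha- … -al around the stem.
So wusbuh → wusbuhar.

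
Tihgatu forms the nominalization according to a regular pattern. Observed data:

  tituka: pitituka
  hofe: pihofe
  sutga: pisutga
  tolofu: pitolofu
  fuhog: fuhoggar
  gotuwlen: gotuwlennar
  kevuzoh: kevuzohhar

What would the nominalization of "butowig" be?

hofe and gotuwlen both have last vowel 'e' yet inflect differently (pihofe, gotuwlennar), so the last vowel is not what conditions the rule; whether the stem ends in a vowel or a consonant is.
"butowig" ends in a consonant. The stems ending in a consonant (fuhog → fuhoggar, gotuwlen → gotuwlennar, kevuzoh → kevuzohhar) double the final consonant and add -ar.
The other pattern: stems ending in a vowel add the prefix pi-.
So butowig → butowiggar.

butowiggar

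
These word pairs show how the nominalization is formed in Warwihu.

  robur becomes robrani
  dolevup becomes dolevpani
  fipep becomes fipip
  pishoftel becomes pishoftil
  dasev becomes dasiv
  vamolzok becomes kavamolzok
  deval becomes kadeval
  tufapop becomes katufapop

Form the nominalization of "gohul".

gohlani

dolevup and fipep both end in -p yet inflect differently (dolevpani, fipip), so the final letter is not what conditions the rule; the last vowel is.
"gohul" has last vowel 'u'. The stems whose last vowel is 'u' (robur → robrani, dolevup → dolevpani) delete the last vowel and add -ani.
The other patterns: stems whose last vowel is 'e' change the last vowel to 'i'; stems whose last vowel is 'a' or 'o' add the prefix ka-.
So gohul → gohlani.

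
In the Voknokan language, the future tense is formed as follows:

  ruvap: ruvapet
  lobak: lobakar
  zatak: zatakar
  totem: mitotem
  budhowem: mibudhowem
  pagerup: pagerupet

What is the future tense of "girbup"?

"girbup" ends in -p. The stems ending in -p (pagerup → pagerupet, ruvap → ruvapet) add -et.
The other patterns: stems ending in -k add -ar; stems ending in -m add the prefix mi-.
So girbup → girbupet.

girbupet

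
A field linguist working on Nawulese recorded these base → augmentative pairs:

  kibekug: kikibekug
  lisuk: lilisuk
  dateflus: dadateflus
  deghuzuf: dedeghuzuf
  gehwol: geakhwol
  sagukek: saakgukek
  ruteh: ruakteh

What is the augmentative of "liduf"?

lisuk and sagukek both end in -k yet inflect differently (lilisuk, saakgukek), so the final letter is not what conditions the rule; the last vowel is.
"liduf" has last vowel 'u'. The stems whose last vowel is 'u' (kibekug → kikibekug, lisuk → lilisuk, dateflus → dadateflus) repeat the first consonant+vowel as a prefix.
So liduf → liliduf.

liliduf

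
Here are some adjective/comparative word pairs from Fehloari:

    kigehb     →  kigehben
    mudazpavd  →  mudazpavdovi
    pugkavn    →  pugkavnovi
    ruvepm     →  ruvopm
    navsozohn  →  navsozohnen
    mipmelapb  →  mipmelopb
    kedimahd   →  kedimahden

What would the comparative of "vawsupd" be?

mudazpavd and kedimahd both end in -d yet inflect differently (mudazpavdovi, kedimahden), so the final letter is not what conditions the rule; the second-to-last letter is.
"vawsupd" has second-to-last letter 'p'. The stems whose second-to-last letter is 'p' (mipmelapb → mipmelopb, ruvepm → ruvopm) change the last vowel to 'o'.
The other patterns: stems whose second-to-last letter is 'v' add -ovi; stems whose second-to-last letter is 'h' add -en.
So vawsupd → vawsopd.

vawsopd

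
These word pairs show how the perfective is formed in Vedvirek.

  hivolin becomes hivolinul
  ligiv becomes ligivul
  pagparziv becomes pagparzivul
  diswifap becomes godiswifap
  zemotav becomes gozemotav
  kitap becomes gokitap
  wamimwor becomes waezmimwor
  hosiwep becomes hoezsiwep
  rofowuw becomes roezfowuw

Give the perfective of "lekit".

"lekit" has last vowel 'i'. The stems whose last vowel is 'i' (hivolin → hivolinul, ligiv → ligivul, pagparziv → pagparzivul) add -ul.
So lekit → lekitul.

lekitul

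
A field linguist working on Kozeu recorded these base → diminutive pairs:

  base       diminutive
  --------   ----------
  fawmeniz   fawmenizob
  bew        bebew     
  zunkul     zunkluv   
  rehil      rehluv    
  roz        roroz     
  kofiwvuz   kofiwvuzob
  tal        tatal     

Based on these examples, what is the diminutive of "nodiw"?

tal and rehil both end in -l yet inflect differently (tatal, rehluv), so the final letter is not what conditions the rule; the number of vowels is.
"nodiw" has 2 vowels. The stems with 2 vowels (rehil → rehluv, zunkul → zunkluv) delete the last vowel and add -uv.
So nodiw → nodwuv.

nodwuv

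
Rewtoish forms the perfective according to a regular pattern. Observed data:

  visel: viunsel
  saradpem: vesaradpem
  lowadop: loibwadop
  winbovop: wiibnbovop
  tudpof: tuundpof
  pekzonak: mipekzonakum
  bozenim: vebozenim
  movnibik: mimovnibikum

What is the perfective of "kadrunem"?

vekadrunem

"kadrunem" ends in -m. The stems ending in -m (saradpem → vesaradpem, bozenim → vebozenim) add the prefix ve-.
So kadrunem → vekadrunem.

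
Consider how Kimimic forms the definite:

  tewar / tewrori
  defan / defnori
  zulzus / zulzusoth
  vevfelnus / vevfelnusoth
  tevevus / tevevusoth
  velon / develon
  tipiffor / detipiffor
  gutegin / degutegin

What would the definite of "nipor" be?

"nipor" has last vowel 'o'. The stems whose last vowel is 'o' (velon → develon, tipiffor → detipiffor) add the prefix de-.
The other patterns: stems whose last vowel is 'a' delete the last vowel and add -ori; stems whose last vowel is 'u' add -oth.
So nipor → denipor.

denipor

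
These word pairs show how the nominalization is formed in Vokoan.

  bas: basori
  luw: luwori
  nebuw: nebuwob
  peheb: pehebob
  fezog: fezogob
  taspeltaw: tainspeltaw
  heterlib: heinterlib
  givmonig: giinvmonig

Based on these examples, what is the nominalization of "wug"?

wugori

luw and nebuw both end in -w yet inflect differently (luwori, nebuwob), so the final letter is not what conditions the rule; the number of vowels is.
"wug" has 1 vowel. The stems with 1 vowel (bas → basori, luw → luwori) add -ori.
The other patterns: stems with 2 vowels add -ob; stems with 3 vowels insert -in- after the first vowel.
So wug → wugori.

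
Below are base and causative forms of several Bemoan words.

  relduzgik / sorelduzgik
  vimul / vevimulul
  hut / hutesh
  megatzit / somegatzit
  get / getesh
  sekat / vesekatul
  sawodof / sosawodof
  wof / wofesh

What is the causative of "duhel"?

hut and sekat both end in -t yet inflect differently (hutesh, vesekatul), so the final letter is not what conditions the rule; the number of vowels is.
"duhel" has 2 vowels. The stems with 2 vowels (vimul → vevimulul, sekat → vesekatul) add ve- … -ul around the stem.
The other patterns: stems with 1 vowel add -esh; stems with 3 vowels add the prefix so-.
So duhel → veduhelul.

veduhelul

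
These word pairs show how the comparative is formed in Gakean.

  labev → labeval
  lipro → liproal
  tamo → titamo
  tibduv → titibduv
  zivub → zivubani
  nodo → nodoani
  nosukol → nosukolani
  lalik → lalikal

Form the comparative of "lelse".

labev and tibduv both end in -v yet inflect differently (labeval, titibduv), so the final letter is not what conditions the rule; the first letter is.
"lelse" begins with l-. The stems beginning with l- (lipro → liproal, lalik → lalikal, labev → labeval) add -al.
The other patterns: stems beginning with t- add the prefix ti-; stems beginning with n- or z- add -ani.
So lelse → lelseal.

lelseal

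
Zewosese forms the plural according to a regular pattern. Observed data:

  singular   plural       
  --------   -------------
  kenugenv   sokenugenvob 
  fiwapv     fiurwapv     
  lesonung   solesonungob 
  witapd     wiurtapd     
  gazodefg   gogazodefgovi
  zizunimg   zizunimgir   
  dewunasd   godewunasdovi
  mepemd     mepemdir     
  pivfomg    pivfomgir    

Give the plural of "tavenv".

"tavenv" has second-to-last letter 'n'. The stems whose second-to-last letter is 'n' (kenugenv → sokenugenvob, lesonung → solesonungob) add so- … -ob around the stem.
The other patterns: stems whose second-to-last letter is 'p' insert -ur- after the first vowel; stems whose second-to-last letter is 'm' add -ir; stems whose second-to-last letter is 'f' or 's' add go- … -ovi around the stem.
So tavenv → sotavenvob.

sotavenvob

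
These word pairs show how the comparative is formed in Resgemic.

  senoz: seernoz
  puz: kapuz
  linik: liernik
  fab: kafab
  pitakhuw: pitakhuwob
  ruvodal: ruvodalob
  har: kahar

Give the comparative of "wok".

"wok" has 1 vowel. The stems with 1 vowel (fab → kafab, puz → kapuz, har → kahar) add the prefix ka-.
So wok → kawok.

kawok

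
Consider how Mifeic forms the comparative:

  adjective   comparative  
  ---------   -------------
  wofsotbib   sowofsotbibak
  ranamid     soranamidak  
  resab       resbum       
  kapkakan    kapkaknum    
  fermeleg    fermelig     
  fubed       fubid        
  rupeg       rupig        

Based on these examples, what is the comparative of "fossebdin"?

wofsotbib and resab both end in -b yet inflect differently (sowofsotbibak, resbum), so the final letter is not what conditions the rule; the last vowel is.
"fossebdin" has last vowel 'i'. The stems whose last vowel is 'i' (wofsotbib → sowofsotbibak, ranamid → soranamidak) add so- … -ak around the stem.
The other patterns: stems whose last vowel is 'a' delete the last vowel and add -um; stems whose last vowel is 'e' change the last vowel to 'i'.
So fossebdin → sofossebdinak.

sofossebdinak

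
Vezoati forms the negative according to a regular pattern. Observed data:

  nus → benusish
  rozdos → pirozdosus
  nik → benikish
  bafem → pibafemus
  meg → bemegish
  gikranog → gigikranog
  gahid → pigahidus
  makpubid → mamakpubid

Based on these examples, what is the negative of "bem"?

nus and rozdos both end in -s yet inflect differently (benusish, pirozdosus), so the final letter is not what conditions the rule; the number of vowels is.
"bem" has 1 vowel. The stems with 1 vowel (meg → bemegish, nus → benusish, nik → benikish) add be- … -ish around the stem.
The other patterns: stems with 2 vowels add pi- … -us around the stem; stems with 3 vowels repeat the first consonant+vowel as a prefix.
So bem → bebemish.

bebemish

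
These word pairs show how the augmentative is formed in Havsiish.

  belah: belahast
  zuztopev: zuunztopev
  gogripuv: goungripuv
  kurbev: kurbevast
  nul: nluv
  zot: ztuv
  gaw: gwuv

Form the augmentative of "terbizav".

kurbev and zuztopev both end in -v yet inflect differently (kurbevast, zuunztopev), so the final letter is not what conditions the rule; the number of vowels is.
"terbizav" has 3 vowels. The stems with 3 vowels (zuztopev → zuunztopev, gogripuv → goungripuv) insert -un- after the first vowel.
So terbizav → teunrbizav.

teunrbizav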